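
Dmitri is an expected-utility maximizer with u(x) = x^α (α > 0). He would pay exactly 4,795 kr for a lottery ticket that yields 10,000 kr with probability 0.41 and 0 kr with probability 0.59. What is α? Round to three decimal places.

α ≈ 1.213

Since u(0) = 0, the lottery's EU is 0.41·10000^α.
Indifference: 4795^α = 0.41·10000^α, so (4795/10000)^α = 0.41.
Taking logs: α·ln(4795/10000) = ln(0.41), so α = -0.891598 / -0.735011 ≈ 1.213.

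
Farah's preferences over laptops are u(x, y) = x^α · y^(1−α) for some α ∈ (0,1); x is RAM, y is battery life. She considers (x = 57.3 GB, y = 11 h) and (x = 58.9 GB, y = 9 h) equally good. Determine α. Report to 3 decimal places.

The Cobb–Douglas utilities coincide, so 57.3^α·11^(1−α) = 58.9^α·9^(1−α).
Rearrange to (57.3/58.9)^α = (9/11)^(1−α) and take logs: α·-0.027540 = (1−α)·-0.200671.
Thus α·(-0.228211) = -0.200671, so α = -0.200671/-0.228211 ≈ 0.879.

α ≈ 0.879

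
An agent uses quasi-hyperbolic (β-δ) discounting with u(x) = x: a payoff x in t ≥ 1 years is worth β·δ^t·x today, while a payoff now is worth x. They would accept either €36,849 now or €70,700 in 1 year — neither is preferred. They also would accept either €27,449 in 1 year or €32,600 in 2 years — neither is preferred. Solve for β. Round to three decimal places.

Both payoffs in the second observation are in the future, so β drops out: δ^1·27449 = δ^2·32600 ⇒ δ = 27449/32600 = 0.84199.
Substituting δ into 36849 = β·δ·70700: β = 36849/(59528.966) ≈ 0.619.

β ≈ 0.619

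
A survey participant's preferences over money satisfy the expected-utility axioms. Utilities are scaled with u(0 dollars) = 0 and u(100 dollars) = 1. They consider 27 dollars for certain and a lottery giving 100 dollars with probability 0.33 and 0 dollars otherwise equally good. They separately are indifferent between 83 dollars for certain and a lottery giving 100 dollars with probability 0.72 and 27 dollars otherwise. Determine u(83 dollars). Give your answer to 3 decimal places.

0.812

From the first indifference, u(27 dollars) = 0.33·u(100 dollars) + 0.67·u(0 dollars) = 0.33·1 + 0.67·0 = 0.33.
Then u(83 dollars) = 0.72·u(100 dollars) + 0.28·u(27 dollars) = 0.72·1.00 + 0.28·0.33 = 0.8124.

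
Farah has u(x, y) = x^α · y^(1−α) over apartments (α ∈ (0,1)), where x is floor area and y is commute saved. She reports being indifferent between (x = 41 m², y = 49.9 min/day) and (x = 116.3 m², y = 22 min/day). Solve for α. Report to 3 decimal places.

α ≈ 0.440

Set the two utilities equal: 41^α·49.9^(1−α) = 116.3^α·22^(1−α).
Rearrange to (41/116.3)^α = (22/49.9)^(1−α) and take logs: α·-1.042601 = (1−α)·-0.818979.
Thus α·(-1.861580) = -0.818979, so α = -0.818979/-1.861580 ≈ 0.440.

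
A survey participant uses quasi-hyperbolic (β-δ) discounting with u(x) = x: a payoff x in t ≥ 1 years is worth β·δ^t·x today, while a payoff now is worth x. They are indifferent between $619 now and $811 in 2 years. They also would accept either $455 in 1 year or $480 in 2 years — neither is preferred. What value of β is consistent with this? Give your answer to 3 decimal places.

β ≈ 0.849

From the later pair, β·δ^1·455 = β·δ^2·480; dividing through, δ = 455/480 = 0.94792.
Now use the now-vs-future pair: 619 = β·δ^2·811 gives β = 619/(0.89855·811) ≈ 0.849.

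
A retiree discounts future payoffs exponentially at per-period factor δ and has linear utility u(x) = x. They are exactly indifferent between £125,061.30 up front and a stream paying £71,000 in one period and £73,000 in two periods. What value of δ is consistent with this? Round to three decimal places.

The stream is worth 71000δ + 73000δ² today, so 71000δ + 73000δ² = 125061.30.
That is, 73000δ² + 71000δ − 125061.30 = 0, a quadratic in δ.
The positive root is δ = [−71000 + √(71000² + 4·73000·125061.30)] / (2·73000) = (−71000 + 203860.000)/146000 ≈ 0.910.

δ ≈ 0.910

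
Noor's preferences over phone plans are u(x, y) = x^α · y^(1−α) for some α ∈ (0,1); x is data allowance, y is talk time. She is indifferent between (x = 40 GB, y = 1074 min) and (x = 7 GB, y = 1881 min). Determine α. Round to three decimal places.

α ≈ 0.243

The Cobb–Douglas utilities coincide, so 40^α·1074^(1−α) = 7^α·1881^(1−α).
(40/7)^α = (1881/1074)^(1−α); take logs: α·ln(40/7) = (1−α)·ln(1881/1074), i.e. α·1.742969 = (1−α)·0.560414.
So α/(1−α) = (0.560414)/(1.742969) = 0.321528, and α = 0.321528/1.321528 ≈ 0.243.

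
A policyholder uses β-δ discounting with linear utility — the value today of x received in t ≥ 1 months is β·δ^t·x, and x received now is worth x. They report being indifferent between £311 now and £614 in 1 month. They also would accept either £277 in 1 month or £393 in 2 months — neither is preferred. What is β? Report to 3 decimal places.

Both payoffs in the second observation are in the future, so β drops out: δ^1·277 = δ^2·393 ⇒ δ = 277/393 = 0.70483.
Now use the now-vs-future pair: 311 = β·δ·614 gives β = 311/(0.70483·614) ≈ 0.719.

β ≈ 0.719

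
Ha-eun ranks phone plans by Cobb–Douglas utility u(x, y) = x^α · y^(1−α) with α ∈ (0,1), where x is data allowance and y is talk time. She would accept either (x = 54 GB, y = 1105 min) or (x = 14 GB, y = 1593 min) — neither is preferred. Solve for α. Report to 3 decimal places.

α ≈ 0.213

Set the two utilities equal: 54^α·1105^(1−α) = 14^α·1593^(1−α).
(54/14)^α = (1593/1105)^(1−α); take logs: α·ln(54/14) = (1−α)·ln(1593/1105), i.e. α·1.349927 = (1−α)·0.365774.
With A = 1.349927 and B = 0.365774: α·A = (1−α)·B, so α = B/(A+B) = 0.365774/1.715701 ≈ 0.213.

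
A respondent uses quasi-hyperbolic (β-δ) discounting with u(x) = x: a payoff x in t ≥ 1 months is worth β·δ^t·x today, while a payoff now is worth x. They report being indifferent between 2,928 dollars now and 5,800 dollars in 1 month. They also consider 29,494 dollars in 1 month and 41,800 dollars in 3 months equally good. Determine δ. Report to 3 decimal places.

The second indifference involves only future payoffs, so β cancels: β·δ^1·29494 = β·δ^3·41800, giving δ^2 = 29494/41800 = 0.70560, so δ = 0.84000.

δ ≈ 0.840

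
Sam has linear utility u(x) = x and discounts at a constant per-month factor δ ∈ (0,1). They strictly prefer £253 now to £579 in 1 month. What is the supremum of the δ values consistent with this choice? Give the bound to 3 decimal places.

The preference means 253 > δ·579.
Dividing through by 579 gives δ < 0.43696.

δ < 0.437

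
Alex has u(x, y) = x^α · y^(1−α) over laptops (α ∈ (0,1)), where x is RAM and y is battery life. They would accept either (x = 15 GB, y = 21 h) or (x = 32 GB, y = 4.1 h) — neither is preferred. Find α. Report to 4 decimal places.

The Cobb–Douglas utilities coincide, so 15^α·21^(1−α) = 32^α·4.1^(1−α).
Rearrange to (15/32)^α = (4.1/21)^(1−α) and take logs: α·-0.7576857 = (1−α)·-1.6335355.
Thus α·(-2.3912212) = -1.6335355, so α = -1.6335355/-2.3912212 ≈ 0.6831.

α ≈ 0.6831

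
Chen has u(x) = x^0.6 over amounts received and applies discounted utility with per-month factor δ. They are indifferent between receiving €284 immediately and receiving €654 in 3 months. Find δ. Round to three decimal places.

δ ≈ 0.846

Indifference means u(284) = δ^3 · u(654), so δ^3 = u(284)/u(654).
Since u(x) = x^0.6, δ^3 = (284/654)^0.6 = 0.43425^0.6 = 0.60624.
So δ = 0.60624^(1/3) ≈ 0.846.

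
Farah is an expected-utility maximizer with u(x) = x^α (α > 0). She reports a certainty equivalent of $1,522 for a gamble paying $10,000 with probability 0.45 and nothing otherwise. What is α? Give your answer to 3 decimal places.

Since u(0) = 0, the lottery's EU is 0.45·10000^α.
Equating: 1522^α = 0.45·10000^α, i.e. 0.1522^α = 0.45.
α = ln(0.45) / ln(1522/10000) = -0.798508/-1.882560 ≈ 0.424.

α ≈ 0.424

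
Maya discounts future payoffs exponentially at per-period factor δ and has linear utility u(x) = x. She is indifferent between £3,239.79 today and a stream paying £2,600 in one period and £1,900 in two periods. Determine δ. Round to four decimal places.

Equating present values: 3239.79 = 2600δ + 1900δ².
Rearranged: 1900δ² + 2600δ − 3239.79 = 0.
δ = (−2600 + √(2600² + 4·1900·3239.79)) / (2·1900) = (−2600 + √31382404.00) / 3800 ≈ 0.7900.

δ ≈ 0.7900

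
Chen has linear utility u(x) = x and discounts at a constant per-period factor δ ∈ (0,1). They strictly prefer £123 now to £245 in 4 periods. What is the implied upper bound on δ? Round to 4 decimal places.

Comparing present values: 123 > δ^4·245.
So δ^4 < 123/245 = 0.50204; taking the 4th root of both positive sides preserves the inequality.
δ < (123/245)^(1/4) ≈ 0.8418.

δ < 0.8418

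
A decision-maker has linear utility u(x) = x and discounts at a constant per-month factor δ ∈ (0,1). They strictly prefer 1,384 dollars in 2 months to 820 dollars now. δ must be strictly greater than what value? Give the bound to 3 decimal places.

Comparing present values: 820 < δ^2·1384.
Hence δ^2 > 820/1384 = 0.59249, and x ↦ x^(1/2) is increasing on (0,∞).
δ > (820/1384)^(1/2) ≈ 0.770.

δ > 0.770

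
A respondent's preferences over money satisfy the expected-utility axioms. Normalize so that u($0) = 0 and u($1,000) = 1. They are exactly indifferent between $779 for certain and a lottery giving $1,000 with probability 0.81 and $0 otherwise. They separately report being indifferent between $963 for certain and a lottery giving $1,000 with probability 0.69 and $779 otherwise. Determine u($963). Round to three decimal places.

0.941

First, u($779) = 0.81·u($1,000) + 0.19·u($0) = 0.81.
Then u($963) = 0.69·u($1,000) + 0.31·u($779) = 0.69·1.00 + 0.31·0.81 = 0.9411.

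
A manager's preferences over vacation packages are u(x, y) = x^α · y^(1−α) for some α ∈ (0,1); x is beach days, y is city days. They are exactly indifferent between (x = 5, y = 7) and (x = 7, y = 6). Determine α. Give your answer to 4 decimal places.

Indifference: 5^α · 7^(1−α) = 7^α · 6^(1−α).
(5/7)^α = (6/7)^(1−α); take logs: α·ln(5/7) = (1−α)·ln(6/7), i.e. α·-0.3364722 = (1−α)·-0.1541507.
With A = -0.3364722 and B = -0.1541507: α·A = (1−α)·B, so α = B/(A+B) = -0.1541507/-0.4906229 ≈ 0.3142.

α ≈ 0.3142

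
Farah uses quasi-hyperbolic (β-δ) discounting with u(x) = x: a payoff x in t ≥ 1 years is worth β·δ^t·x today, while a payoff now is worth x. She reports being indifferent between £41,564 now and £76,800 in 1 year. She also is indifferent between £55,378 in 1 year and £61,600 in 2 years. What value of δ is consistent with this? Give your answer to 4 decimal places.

δ ≈ 0.8990

The second indifference involves only future payoffs, so β cancels: β·δ^1·55378 = β·δ^2·61600, giving δ = 55378/61600 = 0.89899.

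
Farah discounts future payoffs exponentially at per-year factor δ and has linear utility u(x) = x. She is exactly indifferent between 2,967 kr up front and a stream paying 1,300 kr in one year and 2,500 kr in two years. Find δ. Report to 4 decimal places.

δ ≈ 0.8600

The stream is worth 1300δ + 2500δ² today, so 1300δ + 2500δ² = 2967.
Rearranged: 2500δ² + 1300δ − 2967 = 0.
By the quadratic formula (taking the positive root), δ = (−1300 + √31360000.00) / 5000 ≈ 0.8600.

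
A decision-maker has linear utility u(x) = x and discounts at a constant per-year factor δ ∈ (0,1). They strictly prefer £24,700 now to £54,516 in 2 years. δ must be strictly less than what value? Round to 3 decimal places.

δ < 0.673

The preference means 24700 > δ^2·54516.
So δ^2 < 24700/54516 = 0.45308; taking the square root of both positive sides preserves the inequality.
δ < (24700/54516)^(1/2) ≈ 0.673.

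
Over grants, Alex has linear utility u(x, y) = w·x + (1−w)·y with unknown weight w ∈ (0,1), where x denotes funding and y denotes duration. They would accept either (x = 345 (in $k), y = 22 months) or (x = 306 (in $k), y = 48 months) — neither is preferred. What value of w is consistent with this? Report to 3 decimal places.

Equating utilities: w·345 + (1−w)·22 = w·306 + (1−w)·48.
Collecting terms: w·39 = (1−w)·26.
The marginal rate of substitution is 26/39, so w = 26/(39+26) = 0.400.

w = 0.400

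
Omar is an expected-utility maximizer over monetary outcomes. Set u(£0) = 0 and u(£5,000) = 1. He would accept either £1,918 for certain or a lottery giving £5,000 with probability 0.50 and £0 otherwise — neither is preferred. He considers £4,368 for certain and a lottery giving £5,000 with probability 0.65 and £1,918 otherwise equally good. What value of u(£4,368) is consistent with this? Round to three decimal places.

0.825

From the first indifference, u(£1,918) = 0.50·u(£5,000) + 0.50·u(£0) = 0.50·1 + 0.50·0 = 0.50.
Chaining: u(£4,368) = 0.65·1.00 + 0.35·0.50 = 0.8250.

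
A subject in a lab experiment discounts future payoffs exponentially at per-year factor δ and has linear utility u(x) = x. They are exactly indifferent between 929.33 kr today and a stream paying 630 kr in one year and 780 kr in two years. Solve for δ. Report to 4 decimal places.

δ ≈ 0.7600

Present value of the stream is 630·δ + 780·δ². Indifference gives 630δ + 780δ² = 929.33.
Rearranged: 780δ² + 630δ − 929.33 = 0.
δ = (−630 + √(630² + 4·780·929.33)) / (2·780) = (−630 + √3296409.60) / 1560 ≈ 0.7600.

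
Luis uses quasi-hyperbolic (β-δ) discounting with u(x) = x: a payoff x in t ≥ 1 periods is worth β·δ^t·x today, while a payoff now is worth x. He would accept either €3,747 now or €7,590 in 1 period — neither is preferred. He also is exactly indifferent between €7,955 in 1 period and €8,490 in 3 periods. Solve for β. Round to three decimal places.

Both payoffs in the second observation are in the future, so β drops out: δ^1·7955 = δ^3·8490 ⇒ δ^2 = 7955/8490 = 0.93698, so δ = 0.96798.
Substituting δ into 3747 = β·δ·7590: β = 3747/(7346.966) ≈ 0.510.

β ≈ 0.510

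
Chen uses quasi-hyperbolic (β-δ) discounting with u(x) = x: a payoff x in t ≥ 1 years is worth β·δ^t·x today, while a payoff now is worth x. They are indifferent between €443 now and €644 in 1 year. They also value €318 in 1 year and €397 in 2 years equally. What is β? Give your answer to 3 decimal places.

β ≈ 0.859

The second indifference involves only future payoffs, so β cancels: β·δ^1·318 = β·δ^2·397, giving δ = 318/397 = 0.80101.
Now use the now-vs-future pair: 443 = β·δ·644 gives β = 443/(0.80101·644) ≈ 0.859.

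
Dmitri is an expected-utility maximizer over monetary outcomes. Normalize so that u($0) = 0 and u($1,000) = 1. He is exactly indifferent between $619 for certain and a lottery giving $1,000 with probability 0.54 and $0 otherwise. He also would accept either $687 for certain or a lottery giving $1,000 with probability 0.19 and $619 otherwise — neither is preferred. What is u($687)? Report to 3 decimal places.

First, u($619) = 0.54·u($1,000) + 0.46·u($0) = 0.54.
Chaining: u($687) = 0.19·1.00 + 0.81·0.54 = 0.6274.

0.627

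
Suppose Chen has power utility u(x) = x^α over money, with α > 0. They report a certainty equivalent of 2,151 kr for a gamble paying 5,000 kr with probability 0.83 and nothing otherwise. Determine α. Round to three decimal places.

The lottery's expected utility is 0.83·u(5000) + 0.17·u(0) = 0.83·5000^α (since u(0) = 0 for α > 0).
Equating: 2151^α = 0.83·5000^α, i.e. 0.4302^α = 0.83.
α = ln(0.83) / ln(2151/5000) = -0.186330/-0.843505 ≈ 0.221.

α ≈ 0.221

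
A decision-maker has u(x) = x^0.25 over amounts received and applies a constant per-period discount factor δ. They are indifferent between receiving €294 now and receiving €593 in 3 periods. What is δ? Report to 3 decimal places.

Indifference means u(294) = δ^3 · u(593), so δ^3 = u(294)/u(593).
With u(x) = x^0.25: δ^3 = 294^0.25/593^0.25 = (294/593)^0.25 = 0.83912.
Taking the cube root: δ = 0.83912^(1/3) ≈ 0.943.

δ ≈ 0.943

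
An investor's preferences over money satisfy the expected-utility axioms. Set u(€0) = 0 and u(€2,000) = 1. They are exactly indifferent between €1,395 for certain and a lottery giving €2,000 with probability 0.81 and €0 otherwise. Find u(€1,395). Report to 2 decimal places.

By the standard-gamble method, u(€1,395) is just the indifference probability on the best outcome: 0.81.

0.81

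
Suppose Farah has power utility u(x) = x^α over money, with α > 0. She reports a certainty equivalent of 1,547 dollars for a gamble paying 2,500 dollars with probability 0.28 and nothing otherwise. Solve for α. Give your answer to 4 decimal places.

EU(lottery) = 0.28·2500^α + 0.72·0 = 0.28·2500^α.
Equating: 1547^α = 0.28·2500^α, i.e. 0.6188^α = 0.28.
Take logs: α = ln 0.28 / ln(1547/2500) ≈ 2.652160.

α ≈ 2.6522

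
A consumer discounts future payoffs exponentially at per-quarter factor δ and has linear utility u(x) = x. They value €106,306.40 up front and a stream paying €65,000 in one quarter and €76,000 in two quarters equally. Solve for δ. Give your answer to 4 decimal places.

Present value of the stream is 65000·δ + 76000·δ². Indifference gives 65000δ + 76000δ² = 106306.40.
Rearranged: 76000δ² + 65000δ − 106306.40 = 0.
The positive root is δ = [−65000 + √(65000² + 4·76000·106306.40)] / (2·76000) = (−65000 + 191160.000)/152000 ≈ 0.8300.

δ ≈ 0.8300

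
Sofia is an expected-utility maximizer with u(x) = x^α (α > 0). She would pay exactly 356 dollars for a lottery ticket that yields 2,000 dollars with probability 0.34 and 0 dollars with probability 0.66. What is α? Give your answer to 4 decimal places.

The lottery's expected utility is 0.34·u(2000) + 0.66·u(0) = 0.34·2000^α (since u(0) = 0 for α > 0).
Equating: 356^α = 0.34·2000^α, i.e. 0.1780^α = 0.34.
α = ln(0.34) / ln(356/2000) = -1.0788097/-1.7259717 ≈ 0.6250.

α ≈ 0.6250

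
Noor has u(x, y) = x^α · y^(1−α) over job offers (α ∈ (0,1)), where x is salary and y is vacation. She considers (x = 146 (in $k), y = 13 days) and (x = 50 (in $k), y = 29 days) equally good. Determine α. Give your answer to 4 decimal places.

The Cobb–Douglas utilities coincide, so 146^α·13^(1−α) = 50^α·29^(1−α).
Taking logs: α·ln 146 + (1−α)·ln 13 = α·ln 50 + (1−α)·ln 29, i.e. α·1.0715836 = (1−α)·0.8023465.
With A = 1.0715836 and B = 0.8023465: α·A = (1−α)·B, so α = B/(A+B) = 0.8023465/1.8739301 ≈ 0.4282.

α ≈ 0.4282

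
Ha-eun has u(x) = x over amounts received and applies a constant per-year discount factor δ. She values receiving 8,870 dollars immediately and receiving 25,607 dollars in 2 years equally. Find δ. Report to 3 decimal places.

Equating discounted utilities: u(8870) = δ^2·u(25607) ⇒ δ^2 = u(8870)/u(25607).
With u(x) = x: δ^2 = 8870/25607 = 0.34639.
Hence δ = (0.34639)^(1/2) = 0.58855.

δ ≈ 0.589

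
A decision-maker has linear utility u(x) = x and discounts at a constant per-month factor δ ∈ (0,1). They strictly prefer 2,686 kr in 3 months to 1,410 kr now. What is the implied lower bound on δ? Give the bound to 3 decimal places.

Under u(x) = x this choice says 1410 < δ^3·2686.
So δ^3 > 1410/2686 = 0.52494; taking the cube root of both positive sides preserves the inequality.
δ > 0.52494^(1/3) = 0.807.

δ > 0.807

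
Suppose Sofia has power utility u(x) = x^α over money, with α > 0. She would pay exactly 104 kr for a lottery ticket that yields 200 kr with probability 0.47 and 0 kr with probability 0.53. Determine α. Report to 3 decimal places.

EU(lottery) = 0.47·200^α + 0.53·0 = 0.47·200^α.
Setting u(104) equal to that: 104^α = 0.47·200^α ⇒ (104/200)^α = 0.47.
Taking logs: α·ln(104/200) = ln(0.47), so α = -0.755023 / -0.653926 ≈ 1.155.

α ≈ 1.155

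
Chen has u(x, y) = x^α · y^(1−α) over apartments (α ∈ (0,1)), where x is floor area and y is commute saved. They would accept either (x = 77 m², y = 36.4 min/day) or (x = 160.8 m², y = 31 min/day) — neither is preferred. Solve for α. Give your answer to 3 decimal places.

α ≈ 0.179

Set the two utilities equal: 77^α·36.4^(1−α) = 160.8^α·31^(1−α).
Taking logs: α·ln 77 + (1−α)·ln 36.4 = α·ln 160.8 + (1−α)·ln 31, i.e. α·-0.736356 = (1−α)·-0.160582.
Thus α·(-0.896938) = -0.160582, so α = -0.160582/-0.896938 ≈ 0.179.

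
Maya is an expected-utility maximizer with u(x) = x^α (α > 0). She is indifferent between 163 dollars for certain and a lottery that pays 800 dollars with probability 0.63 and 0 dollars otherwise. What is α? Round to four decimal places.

α ≈ 0.2904

Since u(0) = 0, the lottery's EU is 0.63·800^α.
Setting u(163) equal to that: 163^α = 0.63·800^α ⇒ (163/800)^α = 0.63.
α = ln(0.63) / ln(163/800) = -0.4620355/-1.5908615 ≈ 0.2904.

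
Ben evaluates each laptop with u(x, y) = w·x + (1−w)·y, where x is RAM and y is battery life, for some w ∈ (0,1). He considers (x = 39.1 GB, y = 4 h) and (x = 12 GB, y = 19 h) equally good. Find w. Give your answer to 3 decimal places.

w = 0.356

Indifference: w·39.1 + (1−w)·4 = w·12 + (1−w)·19.
Collecting terms: w·27.1 = (1−w)·15.
The marginal rate of substitution is 15/27.1, so w = 15/(27.1+15) = 0.356.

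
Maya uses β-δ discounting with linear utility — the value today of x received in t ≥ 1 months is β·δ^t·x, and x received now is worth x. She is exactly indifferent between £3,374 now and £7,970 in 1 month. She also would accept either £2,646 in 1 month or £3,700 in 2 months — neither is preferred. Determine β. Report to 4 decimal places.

The second indifference involves only future payoffs, so β cancels: β·δ^1·2646 = β·δ^2·3700, giving δ = 2646/3700 = 0.71514.
Now use the now-vs-future pair: 3374 = β·δ·7970 gives β = 3374/(0.71514·7970) ≈ 0.5920.

β ≈ 0.5920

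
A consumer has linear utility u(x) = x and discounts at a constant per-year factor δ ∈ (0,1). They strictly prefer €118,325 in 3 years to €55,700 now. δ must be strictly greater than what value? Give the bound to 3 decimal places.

Under u(x) = x this choice says 55700 < δ^3·118325.
So δ^3 > 55700/118325 = 0.47074; taking the cube root of both positive sides preserves the inequality.
δ > 0.47074^(1/3) = 0.778.

δ > 0.778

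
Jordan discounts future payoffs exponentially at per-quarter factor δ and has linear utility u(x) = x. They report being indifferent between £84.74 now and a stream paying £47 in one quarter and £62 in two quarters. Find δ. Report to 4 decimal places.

The stream is worth 47δ + 62δ² today, so 47δ + 62δ² = 84.74.
So 62δ² + 47δ − 84.74 = 0.
δ = (−47 + √(47² + 4·62·84.74)) / (2·62) = (−47 + √23224.52) / 124 ≈ 0.8500.

δ ≈ 0.8500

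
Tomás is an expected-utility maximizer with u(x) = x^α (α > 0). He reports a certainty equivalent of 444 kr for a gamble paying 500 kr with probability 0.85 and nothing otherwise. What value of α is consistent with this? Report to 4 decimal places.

α ≈ 1.3682

The lottery's expected utility is 0.85·u(500) + 0.15·u(0) = 0.85·500^α (since u(0) = 0 for α > 0).
Equating: 444^α = 0.85·500^α, i.e. 0.8880^α = 0.85.
Taking logs: α·ln(444/500) = ln(0.85), so α = -0.1625189 / -0.1187835 ≈ 1.3682.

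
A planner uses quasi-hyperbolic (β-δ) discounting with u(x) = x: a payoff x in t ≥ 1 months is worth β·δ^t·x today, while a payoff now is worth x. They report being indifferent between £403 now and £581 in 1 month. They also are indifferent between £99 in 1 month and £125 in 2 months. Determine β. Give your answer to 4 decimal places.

Both payoffs in the second observation are in the future, so β drops out: δ^1·99 = δ^2·125 ⇒ δ = 99/125 = 0.79200.
Substituting δ into 403 = β·δ·581: β = 403/(460.152) ≈ 0.8758.

β ≈ 0.8758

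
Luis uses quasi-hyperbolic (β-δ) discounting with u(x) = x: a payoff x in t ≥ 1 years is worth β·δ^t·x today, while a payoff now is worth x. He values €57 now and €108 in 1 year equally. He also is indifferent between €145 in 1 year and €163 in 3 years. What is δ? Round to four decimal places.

δ ≈ 0.9432

The second indifference involves only future payoffs, so β cancels: β·δ^1·145 = β·δ^3·163, giving δ^2 = 145/163 = 0.88957, so δ = 0.94317.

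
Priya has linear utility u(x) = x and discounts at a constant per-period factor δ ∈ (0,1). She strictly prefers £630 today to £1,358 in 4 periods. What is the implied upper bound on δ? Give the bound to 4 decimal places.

Comparing present values: 630 > δ^4·1358.
Hence δ^4 < 630/1358 = 0.46392, and x ↦ x^(1/4) is increasing on (0,∞).
δ < (630/1358)^(1/4) ≈ 0.8253.

δ < 0.8253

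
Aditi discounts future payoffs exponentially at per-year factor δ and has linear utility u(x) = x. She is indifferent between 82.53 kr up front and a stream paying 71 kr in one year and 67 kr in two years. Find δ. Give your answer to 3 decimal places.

δ ≈ 0.700

Equating present values: 82.53 = 71δ + 67δ².
That is, 67δ² + 71δ − 82.53 = 0, a quadratic in δ.
The positive root is δ = [−71 + √(71² + 4·67·82.53)] / (2·67) = (−71 + 164.800)/134 ≈ 0.700.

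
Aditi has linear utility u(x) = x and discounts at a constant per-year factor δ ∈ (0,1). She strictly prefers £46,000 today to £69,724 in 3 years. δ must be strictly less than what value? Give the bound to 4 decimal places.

Comparing present values: 46000 > δ^3·69724.
Hence δ^3 < 46000/69724 = 0.65974, and x ↦ x^(1/3) is increasing on (0,∞).
δ < (46000/69724)^(1/3) ≈ 0.8705.

δ < 0.8705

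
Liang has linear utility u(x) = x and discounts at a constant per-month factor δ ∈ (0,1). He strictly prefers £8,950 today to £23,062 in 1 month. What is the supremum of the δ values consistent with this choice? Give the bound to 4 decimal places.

The preference means 8950 > δ·23062.
So δ < 8950/23062 = 0.38808.

δ < 0.3881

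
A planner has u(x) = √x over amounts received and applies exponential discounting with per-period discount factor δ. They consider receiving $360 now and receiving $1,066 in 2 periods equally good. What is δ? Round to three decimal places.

δ ≈ 0.762

The payoff in 2 periods is discounted by δ^2, so u(360) = δ^2·u(1066) and δ^2 = u(360)/u(1066).
Since u(x) = √x, δ^2 = √(360/1066) = 0.58113.
Taking the square root: δ = 0.58113^(1/2) ≈ 0.762.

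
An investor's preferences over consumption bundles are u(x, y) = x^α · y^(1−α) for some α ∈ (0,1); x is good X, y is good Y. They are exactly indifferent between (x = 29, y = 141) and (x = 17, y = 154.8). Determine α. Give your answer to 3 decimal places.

α ≈ 0.149

Indifference: 29^α · 141^(1−α) = 17^α · 154.8^(1−α).
Taking logs: α·ln 29 + (1−α)·ln 141 = α·ln 17 + (1−α)·ln 154.8, i.e. α·0.534082 = (1−α)·0.093374.
With A = 0.534082 and B = 0.093374: α·A = (1−α)·B, so α = B/(A+B) = 0.093374/0.627456 ≈ 0.149.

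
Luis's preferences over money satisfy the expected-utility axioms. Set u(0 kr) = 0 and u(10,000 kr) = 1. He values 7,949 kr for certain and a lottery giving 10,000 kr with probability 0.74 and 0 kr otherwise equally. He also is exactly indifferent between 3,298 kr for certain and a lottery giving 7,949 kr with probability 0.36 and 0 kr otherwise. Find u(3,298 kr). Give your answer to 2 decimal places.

From the first indifference, u(7,949 kr) = 0.74·u(10,000 kr) + 0.26·u(0 kr) = 0.74·1 + 0.26·0 = 0.74.
Then u(3,298 kr) = 0.36·u(7,949 kr) + 0.64·u(0 kr) = 0.36·0.74 + 0.64·0.00 = 0.2664.

0.27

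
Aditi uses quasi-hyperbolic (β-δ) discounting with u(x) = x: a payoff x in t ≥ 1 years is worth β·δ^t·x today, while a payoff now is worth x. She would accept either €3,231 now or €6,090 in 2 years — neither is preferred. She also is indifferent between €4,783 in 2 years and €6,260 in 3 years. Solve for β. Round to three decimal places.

Both payoffs in the second observation are in the future, so β drops out: δ^2·4783 = δ^3·6260 ⇒ δ = 4783/6260 = 0.76406.
Substituting δ into 3231 = β·δ^2·6090: β = 3231/(3555.244) ≈ 0.909.

β ≈ 0.909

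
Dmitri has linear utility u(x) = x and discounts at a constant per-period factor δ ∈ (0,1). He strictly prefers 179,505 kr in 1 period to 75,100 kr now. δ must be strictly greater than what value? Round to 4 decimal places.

The preference means 75100 < δ·179505.
Dividing through by 179505 gives δ > 0.41837.

δ > 0.4184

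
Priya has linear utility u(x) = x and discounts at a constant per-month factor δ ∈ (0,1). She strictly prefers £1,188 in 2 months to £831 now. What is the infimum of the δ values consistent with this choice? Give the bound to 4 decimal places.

δ > 0.8364

Under u(x) = x this choice says 831 < δ^2·1188.
Dividing by 1188: δ^2 > 0.69949. Both sides are positive, so the square root keeps the direction.
δ > (831/1188)^(1/2) ≈ 0.8364.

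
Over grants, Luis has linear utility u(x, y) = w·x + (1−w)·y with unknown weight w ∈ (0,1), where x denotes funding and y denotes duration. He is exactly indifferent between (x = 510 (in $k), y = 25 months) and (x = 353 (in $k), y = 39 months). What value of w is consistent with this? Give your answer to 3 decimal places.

w = 0.082

Equating utilities: w·510 + (1−w)·25 = w·353 + (1−w)·39.
Collecting terms: w·157 = (1−w)·14.
So w/(1−w) = 14/157 = 0.0892, giving w = 14/(157+14) = 0.082.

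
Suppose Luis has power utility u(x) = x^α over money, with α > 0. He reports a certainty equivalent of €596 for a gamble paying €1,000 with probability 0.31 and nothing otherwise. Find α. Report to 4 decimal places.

α ≈ 2.2631

EU(lottery) = 0.31·1000^α + 0.69·0 = 0.31·1000^α.
Setting u(596) equal to that: 596^α = 0.31·1000^α ⇒ (596/1000)^α = 0.31.
Taking logs: α·ln(596/1000) = ln(0.31), so α = -1.1711830 / -0.5175146 ≈ 2.2631.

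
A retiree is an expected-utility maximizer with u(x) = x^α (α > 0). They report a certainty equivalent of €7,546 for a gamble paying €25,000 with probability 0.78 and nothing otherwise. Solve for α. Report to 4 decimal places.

EU(lottery) = 0.78·25000^α + 0.22·0 = 0.78·25000^α.
Indifference: 7546^α = 0.78·25000^α, so (7546/25000)^α = 0.78.
α = ln(0.78) / ln(7546/25000) = -0.2484614/-1.1978582 ≈ 0.2074.

α ≈ 0.2074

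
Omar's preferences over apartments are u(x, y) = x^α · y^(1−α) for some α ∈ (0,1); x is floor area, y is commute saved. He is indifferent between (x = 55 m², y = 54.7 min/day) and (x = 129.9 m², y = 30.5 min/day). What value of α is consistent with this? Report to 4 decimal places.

α ≈ 0.4046

The Cobb–Douglas utilities coincide, so 55^α·54.7^(1−α) = 129.9^α·30.5^(1−α).
(55/129.9)^α = (30.5/54.7)^(1−α); take logs: α·ln(55/129.9) = (1−α)·ln(30.5/54.7), i.e. α·-0.8594317 = (1−α)·-0.5841370.
So α/(1−α) = (-0.5841370)/(-0.8594317) = 0.6796782, and α = 0.6796782/1.6796782 ≈ 0.4046.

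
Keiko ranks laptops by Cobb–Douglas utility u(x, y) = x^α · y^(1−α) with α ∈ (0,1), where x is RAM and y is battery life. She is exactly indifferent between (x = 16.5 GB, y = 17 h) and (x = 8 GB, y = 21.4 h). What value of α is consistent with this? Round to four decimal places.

The Cobb–Douglas utilities coincide, so 16.5^α·17^(1−α) = 8^α·21.4^(1−α).
Rearrange to (16.5/8)^α = (21.4/17)^(1−α) and take logs: α·0.7239188 = (1−α)·0.2301776.
With A = 0.7239188 and B = 0.2301776: α·A = (1−α)·B, so α = B/(A+B) = 0.2301776/0.9540964 ≈ 0.2413.

α ≈ 0.2413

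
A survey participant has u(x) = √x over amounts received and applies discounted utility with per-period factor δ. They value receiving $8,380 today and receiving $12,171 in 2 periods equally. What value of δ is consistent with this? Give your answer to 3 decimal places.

Equating discounted utilities: u(8380) = δ^2·u(12171) ⇒ δ^2 = u(8380)/u(12171).
With u(x) = √x: δ^2 = √8380/√12171 = √(8380/12171) = 0.82977.
Hence δ = (0.82977)^(1/2) = 0.91092.

δ ≈ 0.911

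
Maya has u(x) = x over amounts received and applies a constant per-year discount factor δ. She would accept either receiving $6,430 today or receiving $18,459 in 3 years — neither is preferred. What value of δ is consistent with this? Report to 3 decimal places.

δ ≈ 0.704

Indifference means u(6430) = δ^3 · u(18459), so δ^3 = u(6430)/u(18459).
With u(x) = x: δ^3 = 6430/18459 = 0.34834.
Hence δ = (0.34834)^(1/3) = 0.70361.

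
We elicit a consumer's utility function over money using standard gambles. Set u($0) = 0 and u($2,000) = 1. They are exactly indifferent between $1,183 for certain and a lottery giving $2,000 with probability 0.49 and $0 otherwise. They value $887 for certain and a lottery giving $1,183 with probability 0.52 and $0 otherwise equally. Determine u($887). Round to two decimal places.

From the first indifference, u($1,183) = 0.49·u($2,000) + 0.51·u($0) = 0.49·1 + 0.51·0 = 0.49.
The second indifference gives u($887) = 0.52·u($1,183) + 0.48·u($0) = 0.52·0.49 + 0.48·0.00 = 0.2548.

0.25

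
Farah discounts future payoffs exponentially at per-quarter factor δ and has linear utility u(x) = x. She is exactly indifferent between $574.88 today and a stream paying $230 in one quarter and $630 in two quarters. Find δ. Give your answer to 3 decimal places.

The stream is worth 230δ + 630δ² today, so 230δ + 630δ² = 574.88.
So 630δ² + 230δ − 574.88 = 0.
The positive root is δ = [−230 + √(230² + 4·630·574.88)] / (2·630) = (−230 + 1225.397)/1260 ≈ 0.790.

δ ≈ 0.790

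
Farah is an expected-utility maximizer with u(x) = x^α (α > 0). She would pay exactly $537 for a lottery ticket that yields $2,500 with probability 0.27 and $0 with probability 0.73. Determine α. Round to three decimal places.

The lottery's expected utility is 0.27·u(2500) + 0.73·u(0) = 0.27·2500^α (since u(0) = 0 for α > 0).
Indifference: 537^α = 0.27·2500^α, so (537/2500)^α = 0.27.
Take logs: α = ln 0.27 / ln(537/2500) ≈ 0.85130.

α ≈ 0.851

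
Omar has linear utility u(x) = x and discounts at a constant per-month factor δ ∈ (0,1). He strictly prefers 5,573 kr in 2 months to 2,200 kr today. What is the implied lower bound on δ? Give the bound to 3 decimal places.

The preference means 2200 < δ^2·5573.
Dividing by 5573: δ^2 > 0.39476. Both sides are positive, so the square root keeps the direction.
δ > 0.39476^(1/2) = 0.628.

δ > 0.628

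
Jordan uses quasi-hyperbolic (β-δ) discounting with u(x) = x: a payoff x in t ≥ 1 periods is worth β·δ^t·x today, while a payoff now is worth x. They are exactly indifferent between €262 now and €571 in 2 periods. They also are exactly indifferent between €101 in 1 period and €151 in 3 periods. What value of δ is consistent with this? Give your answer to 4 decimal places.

Both payoffs in the second observation are in the future, so β drops out: δ^1·101 = δ^3·151 ⇒ δ^2 = 101/151 = 0.66887, so δ = 0.81785.

δ ≈ 0.8178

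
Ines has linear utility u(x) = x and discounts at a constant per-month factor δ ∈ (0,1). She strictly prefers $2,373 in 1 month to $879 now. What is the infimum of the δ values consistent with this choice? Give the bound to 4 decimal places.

Under u(x) = x this choice says 879 < δ·2373.
So δ > 879/2373 = 0.37042.

δ > 0.3704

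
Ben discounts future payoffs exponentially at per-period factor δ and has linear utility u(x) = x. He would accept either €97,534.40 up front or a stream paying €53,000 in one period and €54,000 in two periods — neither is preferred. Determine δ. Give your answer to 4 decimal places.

Present value of the stream is 53000·δ + 54000·δ². Indifference gives 53000δ + 54000δ² = 97534.40.
So 54000δ² + 53000δ − 97534.40 = 0.
δ = (−53000 + √(53000² + 4·54000·97534.40)) / (2·54000) = (−53000 + √23876430400.00) / 108000 ≈ 0.9400.

δ ≈ 0.9400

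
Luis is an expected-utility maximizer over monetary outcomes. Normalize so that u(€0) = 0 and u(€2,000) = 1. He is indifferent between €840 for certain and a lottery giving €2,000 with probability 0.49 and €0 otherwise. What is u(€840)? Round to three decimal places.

The indifference gives u(€840) = 0.49·u(€2,000) + 0.51·u(€0) = 0.49·1 + 0.51·0 = 0.49.

0.490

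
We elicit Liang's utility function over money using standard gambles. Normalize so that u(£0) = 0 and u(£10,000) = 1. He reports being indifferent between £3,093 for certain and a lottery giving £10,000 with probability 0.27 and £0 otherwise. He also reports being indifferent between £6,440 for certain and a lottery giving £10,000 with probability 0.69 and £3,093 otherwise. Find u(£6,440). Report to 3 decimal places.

The first gamble pins u(£3,093): it must equal 0.27·1 + 0.73·0 = 0.27.
Chaining: u(£6,440) = 0.69·1.00 + 0.31·0.27 = 0.7737.

0.774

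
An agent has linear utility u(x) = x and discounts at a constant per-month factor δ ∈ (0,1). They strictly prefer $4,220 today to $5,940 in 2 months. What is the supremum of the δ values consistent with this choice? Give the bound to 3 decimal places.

δ < 0.843

The preference means 4220 > δ^2·5940.
Hence δ^2 < 4220/5940 = 0.71044, and x ↦ x^(1/2) is increasing on (0,∞).
δ < 0.71044^(1/2) = 0.843.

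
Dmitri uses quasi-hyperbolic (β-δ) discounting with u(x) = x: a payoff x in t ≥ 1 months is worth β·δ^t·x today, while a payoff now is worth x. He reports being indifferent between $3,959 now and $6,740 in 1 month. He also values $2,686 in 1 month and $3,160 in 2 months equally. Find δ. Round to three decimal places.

δ ≈ 0.850

Both payoffs in the second observation are in the future, so β drops out: δ^1·2686 = δ^2·3160 ⇒ δ = 2686/3160 = 0.85000.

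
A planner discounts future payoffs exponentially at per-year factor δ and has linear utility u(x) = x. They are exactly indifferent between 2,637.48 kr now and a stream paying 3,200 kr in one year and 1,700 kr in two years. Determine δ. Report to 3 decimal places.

Present value of the stream is 3200·δ + 1700·δ². Indifference gives 3200δ + 1700δ² = 2637.48.
Rearranged: 1700δ² + 3200δ − 2637.48 = 0.
δ = (−3200 + √(3200² + 4·1700·2637.48)) / (2·1700) = (−3200 + √28174864.00) / 3400 ≈ 0.620.

δ ≈ 0.620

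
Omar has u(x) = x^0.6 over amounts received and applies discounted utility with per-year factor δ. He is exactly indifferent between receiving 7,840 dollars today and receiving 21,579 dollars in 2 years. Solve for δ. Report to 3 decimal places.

δ ≈ 0.738

Indifference means u(7840) = δ^2 · u(21579), so δ^2 = u(7840)/u(21579).
Since u(x) = x^0.6, δ^2 = (7840/21579)^0.6 = 0.36332^0.6 = 0.54472.
Taking the square root: δ = 0.54472^(1/2) ≈ 0.738.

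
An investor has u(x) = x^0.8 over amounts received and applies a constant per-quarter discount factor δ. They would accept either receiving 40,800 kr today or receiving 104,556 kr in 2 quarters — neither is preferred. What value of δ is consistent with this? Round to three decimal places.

δ ≈ 0.686

The payoff in 2 quarters is discounted by δ^2, so u(40800) = δ^2·u(104556) and δ^2 = u(40800)/u(104556).
Since u(x) = x^0.8, δ^2 = (40800/104556)^0.8 = 0.39022^0.8 = 0.47103.
Taking the square root: δ = 0.47103^(1/2) ≈ 0.686.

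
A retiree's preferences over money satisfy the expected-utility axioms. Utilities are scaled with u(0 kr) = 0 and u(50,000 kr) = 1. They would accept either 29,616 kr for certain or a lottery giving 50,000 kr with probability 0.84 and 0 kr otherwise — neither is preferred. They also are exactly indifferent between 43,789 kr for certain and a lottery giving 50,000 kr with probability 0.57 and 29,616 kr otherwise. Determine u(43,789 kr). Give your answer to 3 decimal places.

0.931

The first gamble pins u(29,616 kr): it must equal 0.84·1 + 0.16·0 = 0.84.
Chaining: u(43,789 kr) = 0.57·1.00 + 0.43·0.84 = 0.9312.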